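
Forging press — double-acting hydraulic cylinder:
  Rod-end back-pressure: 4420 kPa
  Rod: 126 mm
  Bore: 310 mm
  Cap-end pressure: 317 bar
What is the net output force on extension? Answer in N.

F ≈ 2.11e6 N

Cap-side area A_cap = π/4 × (310 mm)² = 75480 mm^2
Rod-side annular area A_ann = π/4 × (310² − 126²) = 63010 mm^2
Net thrust = P_cap·A_cap − P_rod·A_ann = 2.393e6 N − 2.785e5 N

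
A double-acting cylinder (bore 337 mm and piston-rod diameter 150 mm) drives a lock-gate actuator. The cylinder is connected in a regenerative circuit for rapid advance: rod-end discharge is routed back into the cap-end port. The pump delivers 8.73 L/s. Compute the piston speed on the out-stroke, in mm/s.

v ≈ 494 mm/s

In regeneration the rod-end outflow joins the pump flow into the cap end, so the net volume the pump must supply per unit advance equals the rod cross-section area.
Rod cross-section A_rod = π/4 × (150 mm)² = 17670 mm^2
v = Q_pump / A_rod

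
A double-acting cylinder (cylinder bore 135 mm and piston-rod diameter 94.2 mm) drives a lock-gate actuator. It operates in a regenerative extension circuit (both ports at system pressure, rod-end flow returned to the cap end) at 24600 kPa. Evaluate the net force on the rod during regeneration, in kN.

With equal pressure on both faces, forces on the annular region cancel; the net push is pressure × rod cross-section.
Rod cross-section A_rod = π/4 × (94.2 mm)² = 6969 mm^2
F = P × A_rod

F ≈ 171 kN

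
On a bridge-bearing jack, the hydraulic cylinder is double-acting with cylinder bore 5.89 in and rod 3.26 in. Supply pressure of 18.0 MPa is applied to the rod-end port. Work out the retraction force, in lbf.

F ≈ 49300 lbf

Rod-side annular area A_ann = π/4 × (5.89² − 3.26²) = 18.90 in^2
On retraction the pressure acts on the annular area (bore minus rod).
F = P × A_ann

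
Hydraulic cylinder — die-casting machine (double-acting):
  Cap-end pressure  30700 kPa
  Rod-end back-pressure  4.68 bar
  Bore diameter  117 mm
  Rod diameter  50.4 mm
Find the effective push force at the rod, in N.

Cap-side area A_cap = π/4 × (117 mm)² = 10750 mm^2
Rod-side annular area A_ann = π/4 × (117² − 50.4²) = 8756 mm^2
Net thrust = P_cap·A_cap − P_rod·A_ann = 3.301e5 N − 4098 N

F ≈ 3.26e5 N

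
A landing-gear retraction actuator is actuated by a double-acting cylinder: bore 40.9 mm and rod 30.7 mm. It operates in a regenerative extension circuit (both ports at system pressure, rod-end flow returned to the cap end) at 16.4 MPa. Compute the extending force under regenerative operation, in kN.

With equal pressure on both faces, forces on the annular region cancel; the net push is pressure × rod cross-section.
Rod cross-section A_rod = π/4 × (30.7 mm)² = 740.2 mm^2
F = P × A_rod

F ≈ 12.1 kN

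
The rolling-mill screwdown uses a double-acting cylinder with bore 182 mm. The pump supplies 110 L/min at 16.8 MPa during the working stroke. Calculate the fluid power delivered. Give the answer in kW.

W ≈ 30.8 kW

Hydraulic power = P × Q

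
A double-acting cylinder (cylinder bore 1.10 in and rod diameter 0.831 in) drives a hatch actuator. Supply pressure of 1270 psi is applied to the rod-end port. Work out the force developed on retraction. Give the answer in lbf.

Rod-side annular area A_ann = π/4 × (1.10² − 0.831²) = 0.4080 in^2
On retraction the pressure acts on the annular area (bore minus rod).
F = P × A_ann

F ≈ 518 lbf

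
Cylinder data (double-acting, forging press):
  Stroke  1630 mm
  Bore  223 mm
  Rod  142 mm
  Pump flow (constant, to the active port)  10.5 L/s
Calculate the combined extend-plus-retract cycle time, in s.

t ≈ 9.67 s

Cap-side area A_cap = π/4 × (223 mm)² = 39060 mm^2
Rod-side annular area A_ann = π/4 × (223² − 142²) = 23220 mm^2
t_ext = A_cap·L/Q = 6.063 s
t_ret = A_ann·L/Q = 3.605 s
t_cycle = t_ext + t_ret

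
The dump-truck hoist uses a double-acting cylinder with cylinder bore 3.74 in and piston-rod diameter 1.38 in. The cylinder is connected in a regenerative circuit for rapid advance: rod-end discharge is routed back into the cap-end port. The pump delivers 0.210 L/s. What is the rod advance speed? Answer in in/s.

v ≈ 8.57 in/s

In regeneration the rod-end outflow joins the pump flow into the cap end, so the net volume the pump must supply per unit advance equals the rod cross-section area.
Rod cross-section A_rod = π/4 × (1.38 in)² = 1.496 in^2
v = Q_pump / A_rod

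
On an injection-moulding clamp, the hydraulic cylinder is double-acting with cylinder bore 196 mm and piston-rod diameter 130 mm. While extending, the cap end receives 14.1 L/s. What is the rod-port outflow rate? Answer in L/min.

Q_out ≈ 474 L/min

Cap-side area A_cap = π/4 × (196 mm)² = 30170 mm^2
Rod-side annular area A_ann = π/4 × (196² − 130²) = 16900 mm^2
Piston speed v = Q_in/A_cap; rod-end outflow Q_out = v × A_ann = Q_in × A_ann/A_cap.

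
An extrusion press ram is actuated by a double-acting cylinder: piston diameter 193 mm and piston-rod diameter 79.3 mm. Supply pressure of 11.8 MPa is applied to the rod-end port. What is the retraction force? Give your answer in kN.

Rod-side annular area A_ann = π/4 × (193² − 79.3²) = 24320 mm^2
On retraction the pressure acts on the annular area (bore minus rod).
F = P × A_ann

F ≈ 287 kN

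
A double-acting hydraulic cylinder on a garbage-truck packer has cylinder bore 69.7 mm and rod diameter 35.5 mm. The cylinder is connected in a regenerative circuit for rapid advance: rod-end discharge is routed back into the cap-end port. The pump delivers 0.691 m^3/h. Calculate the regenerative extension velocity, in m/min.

In regeneration the rod-end outflow joins the pump flow into the cap end, so the net volume the pump must supply per unit advance equals the rod cross-section area.
Rod cross-section A_rod = π/4 × (35.5 mm)² = 989.8 mm^2
v = Q_pump / A_rod

v ≈ 11.6 m/min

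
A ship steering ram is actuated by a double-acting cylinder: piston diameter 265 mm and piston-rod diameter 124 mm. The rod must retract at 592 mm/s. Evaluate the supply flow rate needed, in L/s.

Q ≈ 25.5 L/s

Rod-side annular area A_ann = π/4 × (265² − 124²) = 43080 mm^2
Q = A × v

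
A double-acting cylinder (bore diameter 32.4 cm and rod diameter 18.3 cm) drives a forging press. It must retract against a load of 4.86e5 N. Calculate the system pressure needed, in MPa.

P ≈ 8.66 MPa

Rod-side annular area A_ann = π/4 × (32.4² − 18.3²) = 561.5 cm^2
Retraction: pressure acts on the annular area.
P = F / A = 4.86e5 N / A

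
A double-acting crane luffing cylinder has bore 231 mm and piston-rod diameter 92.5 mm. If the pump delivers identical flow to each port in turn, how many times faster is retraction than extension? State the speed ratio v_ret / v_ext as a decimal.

v_ret/v_ext ≈ 1.19

Cap-side area A_cap = π/4 × (231 mm)² = 41910 mm^2
Rod-side annular area A_ann = π/4 × (231² − 92.5²) = 35190 mm^2
For equal Q, v ∝ 1/A, so v_ret/v_ext = A_cap/A_ann.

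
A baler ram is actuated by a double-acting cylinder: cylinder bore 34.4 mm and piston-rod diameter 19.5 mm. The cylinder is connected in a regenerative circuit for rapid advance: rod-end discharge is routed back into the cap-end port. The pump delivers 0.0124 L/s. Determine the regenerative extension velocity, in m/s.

v ≈ 0.0415 m/s

In regeneration the rod-end outflow joins the pump flow into the cap end, so the net volume the pump must supply per unit advance equals the rod cross-section area.
Rod cross-section A_rod = π/4 × (19.5 mm)² = 298.6 mm^2
v = Q_pump / A_rod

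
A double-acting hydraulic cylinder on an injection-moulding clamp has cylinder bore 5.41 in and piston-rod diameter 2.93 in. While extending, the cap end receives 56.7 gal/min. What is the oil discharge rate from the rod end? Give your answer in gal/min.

Cap-side area A_cap = π/4 × (5.41 in)² = 22.99 in^2
Rod-side annular area A_ann = π/4 × (5.41² − 2.93²) = 16.24 in^2
Piston speed v = Q_in/A_cap; rod-end outflow Q_out = v × A_ann = Q_in × A_ann/A_cap.

Q_out ≈ 40.1 gal/min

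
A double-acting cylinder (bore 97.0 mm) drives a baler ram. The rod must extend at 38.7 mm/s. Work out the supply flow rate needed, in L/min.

Cap-side area A_cap = π/4 × (97.0 mm)² = 7390 mm^2
Q = A × v

Q ≈ 17.2 L/min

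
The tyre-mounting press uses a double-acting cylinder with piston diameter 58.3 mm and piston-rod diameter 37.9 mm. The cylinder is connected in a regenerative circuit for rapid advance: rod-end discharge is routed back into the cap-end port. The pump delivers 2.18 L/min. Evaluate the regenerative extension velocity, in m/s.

v ≈ 0.0322 m/s

In regeneration the rod-end outflow joins the pump flow into the cap end, so the net volume the pump must supply per unit advance equals the rod cross-section area.
Rod cross-section A_rod = π/4 × (37.9 mm)² = 1128 mm^2
v = Q_pump / A_rod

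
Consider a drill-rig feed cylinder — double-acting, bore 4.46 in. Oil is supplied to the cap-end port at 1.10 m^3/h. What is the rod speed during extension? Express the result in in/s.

Cap-side area A_cap = π/4 × (4.46 in)² = 15.62 in^2
v = Q / A

v ≈ 1.19 in/s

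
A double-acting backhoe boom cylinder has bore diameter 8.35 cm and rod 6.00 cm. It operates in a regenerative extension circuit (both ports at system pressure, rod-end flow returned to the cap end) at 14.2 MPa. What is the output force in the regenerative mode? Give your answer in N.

With equal pressure on both faces, forces on the annular region cancel; the net push is pressure × rod cross-section.
Rod cross-section A_rod = π/4 × (6.00 cm)² = 28.27 cm^2
F = P × A_rod

F ≈ 40100 N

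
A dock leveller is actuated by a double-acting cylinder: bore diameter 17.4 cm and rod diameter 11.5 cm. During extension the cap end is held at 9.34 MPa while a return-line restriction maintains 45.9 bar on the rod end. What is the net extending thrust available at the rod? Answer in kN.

F ≈ 161 kN

Cap-side area A_cap = π/4 × (17.4 cm)² = 237.8 cm^2
Rod-side annular area A_ann = π/4 × (17.4² − 11.5²) = 133.9 cm^2
Net thrust = P_cap·A_cap − P_rod·A_ann = 222.1 kN − 61.47 kN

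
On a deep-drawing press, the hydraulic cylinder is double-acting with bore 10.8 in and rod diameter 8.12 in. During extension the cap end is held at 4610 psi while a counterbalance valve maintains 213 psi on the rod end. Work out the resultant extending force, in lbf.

F ≈ 4.14e5 lbf

Cap-side area A_cap = π/4 × (10.8 in)² = 91.61 in^2
Rod-side annular area A_ann = π/4 × (10.8² − 8.12²) = 39.82 in^2
Net thrust = P_cap·A_cap − P_rod·A_ann = 4.223e5 lbf − 8483 lbf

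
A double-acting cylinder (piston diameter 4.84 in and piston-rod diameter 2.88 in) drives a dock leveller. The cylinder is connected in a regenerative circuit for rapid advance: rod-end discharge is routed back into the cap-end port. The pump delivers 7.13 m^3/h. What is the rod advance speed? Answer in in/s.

v ≈ 18.6 in/s

In regeneration the rod-end outflow joins the pump flow into the cap end, so the net volume the pump must supply per unit advance equals the rod cross-section area.
Rod cross-section A_rod = π/4 × (2.88 in)² = 6.514 in^2
v = Q_pump / A_rod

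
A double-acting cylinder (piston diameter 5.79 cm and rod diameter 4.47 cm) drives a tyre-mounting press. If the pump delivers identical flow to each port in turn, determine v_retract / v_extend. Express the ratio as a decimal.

v_ret/v_ext ≈ 2.48

Cap-side area A_cap = π/4 × (5.79 cm)² = 26.33 cm^2
Rod-side annular area A_ann = π/4 × (5.79² − 4.47²) = 10.64 cm^2
For equal Q, v ∝ 1/A, so v_ret/v_ext = A_cap/A_ann.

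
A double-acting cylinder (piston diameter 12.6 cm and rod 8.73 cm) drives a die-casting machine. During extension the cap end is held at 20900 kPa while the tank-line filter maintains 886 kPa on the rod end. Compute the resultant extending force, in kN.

Cap-side area A_cap = π/4 × (12.6 cm)² = 124.7 cm^2
Rod-side annular area A_ann = π/4 × (12.6² − 8.73²) = 64.83 cm^2
Net thrust = P_cap·A_cap − P_rod·A_ann = 260.6 kN − 5.744 kN

F ≈ 255 kN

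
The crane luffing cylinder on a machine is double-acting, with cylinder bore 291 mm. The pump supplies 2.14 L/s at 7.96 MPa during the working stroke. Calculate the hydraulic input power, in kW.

W ≈ 17.0 kW

Hydraulic power = P × Q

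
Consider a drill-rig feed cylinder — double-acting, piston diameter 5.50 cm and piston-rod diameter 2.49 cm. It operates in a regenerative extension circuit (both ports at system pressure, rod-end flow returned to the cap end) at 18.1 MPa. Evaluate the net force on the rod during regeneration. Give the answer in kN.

F ≈ 8.81 kN

With equal pressure on both faces, forces on the annular region cancel; the net push is pressure × rod cross-section.
Rod cross-section A_rod = π/4 × (2.49 cm)² = 4.870 cm^2
F = P × A_rod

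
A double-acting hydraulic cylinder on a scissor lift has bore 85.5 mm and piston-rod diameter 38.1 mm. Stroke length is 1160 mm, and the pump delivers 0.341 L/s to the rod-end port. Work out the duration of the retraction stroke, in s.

Rod-side annular area A_ann = π/4 × (85.5² − 38.1²) = 4601 mm^2
Swept volume V = A × L; t = V / Q = A·L / Q

t ≈ 15.7 s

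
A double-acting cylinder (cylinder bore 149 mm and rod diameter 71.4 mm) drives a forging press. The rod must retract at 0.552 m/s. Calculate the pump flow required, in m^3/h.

Q ≈ 26.7 m^3/h

Rod-side annular area A_ann = π/4 × (149² − 71.4²) = 13430 mm^2
Q = A × v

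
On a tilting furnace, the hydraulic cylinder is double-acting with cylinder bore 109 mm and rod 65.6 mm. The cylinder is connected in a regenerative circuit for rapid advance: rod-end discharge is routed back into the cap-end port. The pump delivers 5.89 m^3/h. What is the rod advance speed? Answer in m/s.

In regeneration the rod-end outflow joins the pump flow into the cap end, so the net volume the pump must supply per unit advance equals the rod cross-section area.
Rod cross-section A_rod = π/4 × (65.6 mm)² = 3380 mm^2
v = Q_pump / A_rod

v ≈ 0.484 m/s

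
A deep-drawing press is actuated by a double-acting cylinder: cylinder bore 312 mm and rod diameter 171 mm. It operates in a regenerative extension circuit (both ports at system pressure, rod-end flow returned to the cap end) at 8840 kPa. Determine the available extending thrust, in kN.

With equal pressure on both faces, forces on the annular region cancel; the net push is pressure × rod cross-section.
Rod cross-section A_rod = π/4 × (171 mm)² = 22970 mm^2
F = P × A_rod

F ≈ 203 kN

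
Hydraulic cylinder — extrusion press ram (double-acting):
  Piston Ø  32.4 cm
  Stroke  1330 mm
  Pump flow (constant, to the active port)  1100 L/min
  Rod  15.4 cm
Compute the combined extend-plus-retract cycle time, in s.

Cap-side area A_cap = π/4 × (32.4 cm)² = 824.5 cm^2
Rod-side annular area A_ann = π/4 × (32.4² − 15.4²) = 638.2 cm^2
t_ext = A_cap·L/Q = 5.981 s
t_ret = A_ann·L/Q = 4.630 s
t_cycle = t_ext + t_ret

t ≈ 10.6 s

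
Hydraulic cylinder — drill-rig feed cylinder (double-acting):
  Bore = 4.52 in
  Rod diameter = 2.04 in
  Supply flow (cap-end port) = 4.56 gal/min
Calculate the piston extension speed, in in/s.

Cap-side area A_cap = π/4 × (4.52 in)² = 16.05 in^2
v = Q / A

v ≈ 1.09 in/s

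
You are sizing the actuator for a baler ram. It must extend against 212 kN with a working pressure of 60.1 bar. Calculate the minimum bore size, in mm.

D ≈ 212 mm

Extension force acts on the full piston face: F = P × (π/4)D².
D = √(4F / (πP)) = √(4 × 212 kN / (π × 60.1 bar))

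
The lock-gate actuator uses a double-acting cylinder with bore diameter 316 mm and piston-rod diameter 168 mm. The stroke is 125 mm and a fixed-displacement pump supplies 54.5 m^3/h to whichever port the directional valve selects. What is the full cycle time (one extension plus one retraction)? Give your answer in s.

t ≈ 1.11 s

Cap-side area A_cap = π/4 × (316 mm)² = 78430 mm^2
Rod-side annular area A_ann = π/4 × (316² − 168²) = 56260 mm^2
t_ext = A_cap·L/Q = 0.6476 s
t_ret = A_ann·L/Q = 0.4645 s
t_cycle = t_ext + t_ret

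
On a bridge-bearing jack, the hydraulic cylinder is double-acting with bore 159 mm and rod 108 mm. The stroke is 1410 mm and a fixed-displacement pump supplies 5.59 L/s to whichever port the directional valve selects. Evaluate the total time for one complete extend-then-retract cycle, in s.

Cap-side area A_cap = π/4 × (159 mm)² = 19860 mm^2
Rod-side annular area A_ann = π/4 × (159² − 108²) = 10690 mm^2
t_ext = A_cap·L/Q = 5.008 s
t_ret = A_ann·L/Q = 2.698 s
t_cycle = t_ext + t_ret

t ≈ 7.71 s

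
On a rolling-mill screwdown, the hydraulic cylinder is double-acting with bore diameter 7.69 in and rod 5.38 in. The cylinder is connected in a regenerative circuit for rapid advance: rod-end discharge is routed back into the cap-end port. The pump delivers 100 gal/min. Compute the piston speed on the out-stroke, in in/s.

v ≈ 16.9 in/s

In regeneration the rod-end outflow joins the pump flow into the cap end, so the net volume the pump must supply per unit advance equals the rod cross-section area.
Rod cross-section A_rod = π/4 × (5.38 in)² = 22.73 in^2
v = Q_pump / A_rod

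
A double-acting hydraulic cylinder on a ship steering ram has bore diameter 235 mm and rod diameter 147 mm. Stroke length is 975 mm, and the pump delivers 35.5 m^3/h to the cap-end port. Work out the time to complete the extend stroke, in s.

t ≈ 4.29 s

Cap-side area A_cap = π/4 × (235 mm)² = 43370 mm^2
Swept volume V = A × L; t = V / Q = A·L / Q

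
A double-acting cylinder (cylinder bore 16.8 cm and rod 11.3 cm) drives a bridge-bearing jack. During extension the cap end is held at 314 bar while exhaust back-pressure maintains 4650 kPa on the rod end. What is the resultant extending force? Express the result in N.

F ≈ 6.40e5 N

Cap-side area A_cap = π/4 × (16.8 cm)² = 221.7 cm^2
Rod-side annular area A_ann = π/4 × (16.8² − 11.3²) = 121.4 cm^2
Net thrust = P_cap·A_cap − P_rod·A_ann = 6.960e5 N − 56440 N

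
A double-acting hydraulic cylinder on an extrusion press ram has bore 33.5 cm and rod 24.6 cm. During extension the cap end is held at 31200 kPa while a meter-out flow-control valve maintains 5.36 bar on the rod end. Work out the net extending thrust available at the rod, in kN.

F ≈ 2730 kN

Cap-side area A_cap = π/4 × (33.5 cm)² = 881.4 cm^2
Rod-side annular area A_ann = π/4 × (33.5² − 24.6²) = 406.1 cm^2
Net thrust = P_cap·A_cap − P_rod·A_ann = 2750 kN − 21.77 kN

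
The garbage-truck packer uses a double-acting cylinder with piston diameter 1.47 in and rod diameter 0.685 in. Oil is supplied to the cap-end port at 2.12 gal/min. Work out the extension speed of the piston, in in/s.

v ≈ 4.81 in/s

Cap-side area A_cap = π/4 × (1.47 in)² = 1.697 in^2
v = Q / A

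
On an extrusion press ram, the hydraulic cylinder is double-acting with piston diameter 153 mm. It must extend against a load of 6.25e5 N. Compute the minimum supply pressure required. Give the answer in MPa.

Cap-side area A_cap = π/4 × (153 mm)² = 18390 mm^2
P = F / A = 6.25e5 N / A

P ≈ 34.0 MPa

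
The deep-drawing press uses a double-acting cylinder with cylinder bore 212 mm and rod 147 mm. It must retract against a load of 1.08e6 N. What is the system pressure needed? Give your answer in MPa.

Rod-side annular area A_ann = π/4 × (212² − 147²) = 18330 mm^2
Retraction: pressure acts on the annular area.
P = F / A = 1.08e6 N / A

P ≈ 58.9 MPa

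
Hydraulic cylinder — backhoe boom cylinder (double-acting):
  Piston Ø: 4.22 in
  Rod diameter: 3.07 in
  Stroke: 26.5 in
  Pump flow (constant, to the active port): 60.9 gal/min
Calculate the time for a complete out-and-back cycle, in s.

t ≈ 2.33 s

Cap-side area A_cap = π/4 × (4.22 in)² = 13.99 in^2
Rod-side annular area A_ann = π/4 × (4.22² − 3.07²) = 6.584 in^2
t_ext = A_cap·L/Q = 1.581 s
t_ret = A_ann·L/Q = 0.7442 s
t_cycle = t_ext + t_ret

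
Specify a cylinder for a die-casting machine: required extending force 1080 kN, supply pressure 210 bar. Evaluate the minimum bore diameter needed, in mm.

D ≈ 256 mm

Extension force acts on the full piston face: F = P × (π/4)D².
D = √(4F / (πP)) = √(4 × 1080 kN / (π × 210 bar))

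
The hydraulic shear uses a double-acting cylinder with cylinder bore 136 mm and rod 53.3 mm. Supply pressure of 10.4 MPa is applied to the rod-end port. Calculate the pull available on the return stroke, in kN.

F ≈ 128 kN

Rod-side annular area A_ann = π/4 × (136² − 53.3²) = 12300 mm^2
On retraction the pressure acts on the annular area (bore minus rod).
F = P × A_ann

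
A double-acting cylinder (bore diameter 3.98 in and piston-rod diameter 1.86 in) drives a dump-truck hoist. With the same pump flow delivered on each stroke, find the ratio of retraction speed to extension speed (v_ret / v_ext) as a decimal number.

Cap-side area A_cap = π/4 × (3.98 in)² = 12.44 in^2
Rod-side annular area A_ann = π/4 × (3.98² − 1.86²) = 9.724 in^2
For equal Q, v ∝ 1/A, so v_ret/v_ext = A_cap/A_ann.

v_ret/v_ext ≈ 1.28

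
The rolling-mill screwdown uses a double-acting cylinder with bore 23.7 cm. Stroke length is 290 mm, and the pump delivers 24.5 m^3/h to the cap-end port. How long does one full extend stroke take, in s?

Cap-side area A_cap = π/4 × (23.7 cm)² = 441.2 cm^2
Swept volume V = A × L; t = V / Q = A·L / Q

t ≈ 1.88 s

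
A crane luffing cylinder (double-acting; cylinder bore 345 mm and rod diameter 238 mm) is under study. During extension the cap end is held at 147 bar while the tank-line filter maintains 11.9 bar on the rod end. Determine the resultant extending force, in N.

Cap-side area A_cap = π/4 × (345 mm)² = 93480 mm^2
Rod-side annular area A_ann = π/4 × (345² − 238²) = 48990 mm^2
Net thrust = P_cap·A_cap − P_rod·A_ann = 1.374e6 N − 58300 N

F ≈ 1.32e6 N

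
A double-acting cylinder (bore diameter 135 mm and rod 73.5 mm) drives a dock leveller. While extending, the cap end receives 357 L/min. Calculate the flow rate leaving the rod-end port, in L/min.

Q_out ≈ 251 L/min

Cap-side area A_cap = π/4 × (135 mm)² = 14310 mm^2
Rod-side annular area A_ann = π/4 × (135² − 73.5²) = 10070 mm^2
Piston speed v = Q_in/A_cap; rod-end outflow Q_out = v × A_ann = Q_in × A_ann/A_cap.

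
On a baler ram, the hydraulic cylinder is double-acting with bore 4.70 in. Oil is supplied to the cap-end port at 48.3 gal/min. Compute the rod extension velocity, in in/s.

v ≈ 10.7 in/s

Cap-side area A_cap = π/4 × (4.70 in)² = 17.35 in^2
v = Q / A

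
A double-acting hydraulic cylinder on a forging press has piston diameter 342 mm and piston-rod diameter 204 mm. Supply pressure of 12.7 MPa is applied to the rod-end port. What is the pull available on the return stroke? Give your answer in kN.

Rod-side annular area A_ann = π/4 × (342² − 204²) = 59180 mm^2
On retraction the pressure acts on the annular area (bore minus rod).
F = P × A_ann

F ≈ 752 kN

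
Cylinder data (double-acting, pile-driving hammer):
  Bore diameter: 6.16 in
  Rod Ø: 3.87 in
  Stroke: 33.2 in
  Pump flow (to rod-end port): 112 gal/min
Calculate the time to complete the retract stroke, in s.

Rod-side annular area A_ann = π/4 × (6.16² − 3.87²) = 18.04 in^2
Swept volume V = A × L; t = V / Q = A·L / Q

t ≈ 1.39 s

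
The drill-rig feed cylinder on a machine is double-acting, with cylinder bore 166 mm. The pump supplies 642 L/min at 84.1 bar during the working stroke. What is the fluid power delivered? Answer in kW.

Hydraulic power = P × Q

W ≈ 90.0 kW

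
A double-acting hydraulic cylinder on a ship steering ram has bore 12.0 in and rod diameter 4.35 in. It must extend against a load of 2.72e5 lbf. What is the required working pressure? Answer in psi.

P ≈ 2410 psi

Cap-side area A_cap = π/4 × (12.0 in)² = 113.1 in^2
P = F / A = 2.72e5 lbf / A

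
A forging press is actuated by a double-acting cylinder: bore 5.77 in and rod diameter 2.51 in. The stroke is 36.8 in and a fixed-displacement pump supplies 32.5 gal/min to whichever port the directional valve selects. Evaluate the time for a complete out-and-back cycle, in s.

Cap-side area A_cap = π/4 × (5.77 in)² = 26.15 in^2
Rod-side annular area A_ann = π/4 × (5.77² − 2.51²) = 21.20 in^2
t_ext = A_cap·L/Q = 7.690 s
t_ret = A_ann·L/Q = 6.235 s
t_cycle = t_ext + t_ret

t ≈ 13.9 s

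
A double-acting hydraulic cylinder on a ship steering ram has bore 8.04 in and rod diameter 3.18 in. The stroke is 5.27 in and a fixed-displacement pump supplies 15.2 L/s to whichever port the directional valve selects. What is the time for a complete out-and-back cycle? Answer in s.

Cap-side area A_cap = π/4 × (8.04 in)² = 50.77 in^2
Rod-side annular area A_ann = π/4 × (8.04² − 3.18²) = 42.83 in^2
t_ext = A_cap·L/Q = 0.2884 s
t_ret = A_ann·L/Q = 0.2433 s
t_cycle = t_ext + t_ret

t ≈ 0.532 s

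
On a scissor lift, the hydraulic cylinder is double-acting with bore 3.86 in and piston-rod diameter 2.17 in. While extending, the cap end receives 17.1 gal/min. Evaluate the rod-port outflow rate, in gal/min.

Cap-side area A_cap = π/4 × (3.86 in)² = 11.70 in^2
Rod-side annular area A_ann = π/4 × (3.86² − 2.17²) = 8.004 in^2
Piston speed v = Q_in/A_cap; rod-end outflow Q_out = v × A_ann = Q_in × A_ann/A_cap.

Q_out ≈ 11.7 gal/min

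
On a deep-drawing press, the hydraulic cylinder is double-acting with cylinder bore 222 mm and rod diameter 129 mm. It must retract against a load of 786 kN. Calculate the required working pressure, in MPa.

P ≈ 30.7 MPa

Rod-side annular area A_ann = π/4 × (222² − 129²) = 25640 mm^2
Retraction: pressure acts on the annular area.
P = F / A = 786 kN / A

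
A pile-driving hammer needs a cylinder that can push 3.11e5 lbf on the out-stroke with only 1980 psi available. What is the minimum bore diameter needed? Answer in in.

D ≈ 14.1 in

Extension force acts on the full piston face: F = P × (π/4)D².
D = √(4F / (πP)) = √(4 × 3.11e5 lbf / (π × 1980 psi))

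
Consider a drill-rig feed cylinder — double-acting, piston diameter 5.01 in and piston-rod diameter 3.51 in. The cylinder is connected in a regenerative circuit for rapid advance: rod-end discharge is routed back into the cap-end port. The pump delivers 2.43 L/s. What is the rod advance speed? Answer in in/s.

v ≈ 15.3 in/s

In regeneration the rod-end outflow joins the pump flow into the cap end, so the net volume the pump must supply per unit advance equals the rod cross-section area.
Rod cross-section A_rod = π/4 × (3.51 in)² = 9.676 in^2
v = Q_pump / A_rod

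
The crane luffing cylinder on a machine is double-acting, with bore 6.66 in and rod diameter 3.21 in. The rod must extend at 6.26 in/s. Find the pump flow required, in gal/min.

Q ≈ 56.6 gal/min

Cap-side area A_cap = π/4 × (6.66 in)² = 34.84 in^2
Q = A × v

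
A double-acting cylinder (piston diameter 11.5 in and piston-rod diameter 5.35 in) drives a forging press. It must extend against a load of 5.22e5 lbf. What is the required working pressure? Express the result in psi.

Cap-side area A_cap = π/4 × (11.5 in)² = 103.9 in^2
P = F / A = 5.22e5 lbf / A

P ≈ 5030 psi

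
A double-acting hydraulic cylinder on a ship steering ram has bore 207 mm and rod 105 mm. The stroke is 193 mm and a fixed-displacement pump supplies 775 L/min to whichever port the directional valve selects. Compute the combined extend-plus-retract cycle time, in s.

t ≈ 0.876 s

Cap-side area A_cap = π/4 × (207 mm)² = 33650 mm^2
Rod-side annular area A_ann = π/4 × (207² − 105²) = 24990 mm^2
t_ext = A_cap·L/Q = 0.5028 s
t_ret = A_ann·L/Q = 0.3735 s
t_cycle = t_ext + t_ret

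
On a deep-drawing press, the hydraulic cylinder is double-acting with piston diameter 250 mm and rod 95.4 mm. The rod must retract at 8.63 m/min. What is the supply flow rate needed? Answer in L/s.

Q ≈ 6.03 L/s

Rod-side annular area A_ann = π/4 × (250² − 95.4²) = 41940 mm^2
Q = A × v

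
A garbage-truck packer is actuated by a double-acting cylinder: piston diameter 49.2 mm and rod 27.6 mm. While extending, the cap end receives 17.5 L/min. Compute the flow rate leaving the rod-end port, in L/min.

Q_out ≈ 12.0 L/min

Cap-side area A_cap = π/4 × (49.2 mm)² = 1901 mm^2
Rod-side annular area A_ann = π/4 × (49.2² − 27.6²) = 1303 mm^2
Piston speed v = Q_in/A_cap; rod-end outflow Q_out = v × A_ann = Q_in × A_ann/A_cap.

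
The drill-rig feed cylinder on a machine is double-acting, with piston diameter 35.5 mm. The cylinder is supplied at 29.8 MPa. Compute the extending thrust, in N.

Cap-side area A_cap = π/4 × (35.5 mm)² = 989.8 mm^2
F = P × A_cap = 29.8 MPa × A_cap

F ≈ 29500 N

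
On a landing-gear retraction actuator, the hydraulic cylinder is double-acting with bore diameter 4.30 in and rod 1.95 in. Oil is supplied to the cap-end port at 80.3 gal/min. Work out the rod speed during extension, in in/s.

Cap-side area A_cap = π/4 × (4.30 in)² = 14.52 in^2
v = Q / A

v ≈ 21.3 in/s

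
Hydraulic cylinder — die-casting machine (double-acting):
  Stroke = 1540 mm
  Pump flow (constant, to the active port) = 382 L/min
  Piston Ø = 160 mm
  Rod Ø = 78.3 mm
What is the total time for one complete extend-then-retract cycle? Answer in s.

t ≈ 8.56 s

Cap-side area A_cap = π/4 × (160 mm)² = 20110 mm^2
Rod-side annular area A_ann = π/4 × (160² − 78.3²) = 15290 mm^2
t_ext = A_cap·L/Q = 4.863 s
t_ret = A_ann·L/Q = 3.699 s
t_cycle = t_ext + t_ret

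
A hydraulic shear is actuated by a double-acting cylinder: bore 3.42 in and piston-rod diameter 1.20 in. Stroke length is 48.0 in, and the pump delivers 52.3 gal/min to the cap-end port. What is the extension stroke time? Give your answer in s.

Cap-side area A_cap = π/4 × (3.42 in)² = 9.186 in^2
Swept volume V = A × L; t = V / Q = A·L / Q

t ≈ 2.19 s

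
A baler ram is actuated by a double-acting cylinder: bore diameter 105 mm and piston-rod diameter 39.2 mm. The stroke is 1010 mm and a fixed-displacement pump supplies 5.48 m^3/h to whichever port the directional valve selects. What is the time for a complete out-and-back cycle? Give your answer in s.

t ≈ 10.7 s

Cap-side area A_cap = π/4 × (105 mm)² = 8659 mm^2
Rod-side annular area A_ann = π/4 × (105² − 39.2²) = 7452 mm^2
t_ext = A_cap·L/Q = 5.745 s
t_ret = A_ann·L/Q = 4.945 s
t_cycle = t_ext + t_ret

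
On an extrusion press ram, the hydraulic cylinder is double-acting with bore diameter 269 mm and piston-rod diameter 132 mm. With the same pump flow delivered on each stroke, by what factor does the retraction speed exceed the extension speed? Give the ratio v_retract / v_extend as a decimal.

Cap-side area A_cap = π/4 × (269 mm)² = 56830 mm^2
Rod-side annular area A_ann = π/4 × (269² − 132²) = 43150 mm^2
For equal Q, v ∝ 1/A, so v_ret/v_ext = A_cap/A_ann.

v_ret/v_ext ≈ 1.32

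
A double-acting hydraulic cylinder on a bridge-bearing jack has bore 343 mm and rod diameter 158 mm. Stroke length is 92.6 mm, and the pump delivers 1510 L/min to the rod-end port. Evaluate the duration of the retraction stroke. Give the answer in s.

t ≈ 0.268 s

Rod-side annular area A_ann = π/4 × (343² − 158²) = 72790 mm^2
Swept volume V = A × L; t = V / Q = A·L / Q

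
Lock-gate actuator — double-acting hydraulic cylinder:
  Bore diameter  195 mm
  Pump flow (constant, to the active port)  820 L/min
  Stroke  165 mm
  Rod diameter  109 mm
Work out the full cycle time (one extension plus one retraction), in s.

t ≈ 0.608 s

Cap-side area A_cap = π/4 × (195 mm)² = 29860 mm^2
Rod-side annular area A_ann = π/4 × (195² − 109²) = 20530 mm^2
t_ext = A_cap·L/Q = 0.3606 s
t_ret = A_ann·L/Q = 0.2479 s
t_cycle = t_ext + t_ret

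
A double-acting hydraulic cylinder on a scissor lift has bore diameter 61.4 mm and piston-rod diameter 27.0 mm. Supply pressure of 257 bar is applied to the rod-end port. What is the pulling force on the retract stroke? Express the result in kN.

Rod-side annular area A_ann = π/4 × (61.4² − 27.0²) = 2388 mm^2
On retraction the pressure acts on the annular area (bore minus rod).
F = P × A_ann

F ≈ 61.4 kN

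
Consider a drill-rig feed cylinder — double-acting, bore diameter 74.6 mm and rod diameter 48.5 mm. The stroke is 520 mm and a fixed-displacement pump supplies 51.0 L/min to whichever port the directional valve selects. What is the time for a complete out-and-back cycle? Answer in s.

t ≈ 4.22 s

Cap-side area A_cap = π/4 × (74.6 mm)² = 4371 mm^2
Rod-side annular area A_ann = π/4 × (74.6² − 48.5²) = 2523 mm^2
t_ext = A_cap·L/Q = 2.674 s
t_ret = A_ann·L/Q = 1.544 s
t_cycle = t_ext + t_ret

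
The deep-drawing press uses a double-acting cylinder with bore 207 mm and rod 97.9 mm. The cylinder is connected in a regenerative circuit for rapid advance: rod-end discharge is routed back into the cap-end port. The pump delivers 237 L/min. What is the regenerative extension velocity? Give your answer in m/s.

v ≈ 0.525 m/s

In regeneration the rod-end outflow joins the pump flow into the cap end, so the net volume the pump must supply per unit advance equals the rod cross-section area.
Rod cross-section A_rod = π/4 × (97.9 mm)² = 7528 mm^2
v = Q_pump / A_rod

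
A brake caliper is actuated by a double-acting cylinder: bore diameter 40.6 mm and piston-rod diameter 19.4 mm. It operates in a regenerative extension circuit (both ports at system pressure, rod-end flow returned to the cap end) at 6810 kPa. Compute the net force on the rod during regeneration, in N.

F ≈ 2010 N

With equal pressure on both faces, forces on the annular region cancel; the net push is pressure × rod cross-section.
Rod cross-section A_rod = π/4 × (19.4 mm)² = 295.6 mm^2
F = P × A_rod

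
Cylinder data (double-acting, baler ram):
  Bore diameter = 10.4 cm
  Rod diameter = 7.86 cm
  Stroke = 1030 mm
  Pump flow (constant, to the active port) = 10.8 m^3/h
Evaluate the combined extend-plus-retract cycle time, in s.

t ≈ 4.17 s

Cap-side area A_cap = π/4 × (10.4 cm)² = 84.95 cm^2
Rod-side annular area A_ann = π/4 × (10.4² − 7.86²) = 36.43 cm^2
t_ext = A_cap·L/Q = 2.917 s
t_ret = A_ann·L/Q = 1.251 s
t_cycle = t_ext + t_ret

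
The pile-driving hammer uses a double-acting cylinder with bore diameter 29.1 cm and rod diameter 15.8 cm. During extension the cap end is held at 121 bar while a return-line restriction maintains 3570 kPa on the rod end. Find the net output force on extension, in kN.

Cap-side area A_cap = π/4 × (29.1 cm)² = 665.1 cm^2
Rod-side annular area A_ann = π/4 × (29.1² − 15.8²) = 469.0 cm^2
Net thrust = P_cap·A_cap − P_rod·A_ann = 804.8 kN − 167.4 kN

F ≈ 637 kN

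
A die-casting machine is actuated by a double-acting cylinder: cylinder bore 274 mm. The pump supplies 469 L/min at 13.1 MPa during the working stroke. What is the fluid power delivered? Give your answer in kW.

Hydraulic power = P × Q

W ≈ 102 kW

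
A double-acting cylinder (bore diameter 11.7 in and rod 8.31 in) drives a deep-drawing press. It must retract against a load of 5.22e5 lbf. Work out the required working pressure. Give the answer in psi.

P ≈ 9800 psi

Rod-side annular area A_ann = π/4 × (11.7² − 8.31²) = 53.28 in^2
Retraction: pressure acts on the annular area.
P = F / A = 5.22e5 lbf / A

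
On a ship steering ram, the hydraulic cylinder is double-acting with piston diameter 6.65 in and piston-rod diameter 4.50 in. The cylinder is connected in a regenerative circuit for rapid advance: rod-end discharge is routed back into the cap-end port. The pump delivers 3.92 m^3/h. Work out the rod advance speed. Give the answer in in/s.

In regeneration the rod-end outflow joins the pump flow into the cap end, so the net volume the pump must supply per unit advance equals the rod cross-section area.
Rod cross-section A_rod = π/4 × (4.50 in)² = 15.90 in^2
v = Q_pump / A_rod

v ≈ 4.18 in/s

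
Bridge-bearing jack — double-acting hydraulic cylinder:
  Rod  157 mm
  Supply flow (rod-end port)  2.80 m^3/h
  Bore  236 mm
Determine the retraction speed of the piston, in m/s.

Rod-side annular area A_ann = π/4 × (236² − 157²) = 24380 mm^2
Flow into the rod-end port fills the annular volume.
v = Q / A

v ≈ 0.0319 m/s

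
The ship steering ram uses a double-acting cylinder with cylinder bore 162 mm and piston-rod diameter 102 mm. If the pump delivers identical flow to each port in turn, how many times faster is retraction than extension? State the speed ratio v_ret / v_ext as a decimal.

Cap-side area A_cap = π/4 × (162 mm)² = 20610 mm^2
Rod-side annular area A_ann = π/4 × (162² − 102²) = 12440 mm^2
For equal Q, v ∝ 1/A, so v_ret/v_ext = A_cap/A_ann.

v_ret/v_ext ≈ 1.66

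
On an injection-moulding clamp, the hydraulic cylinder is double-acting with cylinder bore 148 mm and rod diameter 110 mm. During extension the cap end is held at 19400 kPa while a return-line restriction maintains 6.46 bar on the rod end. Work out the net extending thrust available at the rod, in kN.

F ≈ 329 kN

Cap-side area A_cap = π/4 × (148 mm)² = 17200 mm^2
Rod-side annular area A_ann = π/4 × (148² − 110²) = 7700 mm^2
Net thrust = P_cap·A_cap − P_rod·A_ann = 333.7 kN − 4.974 kN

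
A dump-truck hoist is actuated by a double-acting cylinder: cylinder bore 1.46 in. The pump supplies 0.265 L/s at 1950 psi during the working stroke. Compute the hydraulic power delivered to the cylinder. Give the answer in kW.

Hydraulic power = P × Q

W ≈ 3.56 kW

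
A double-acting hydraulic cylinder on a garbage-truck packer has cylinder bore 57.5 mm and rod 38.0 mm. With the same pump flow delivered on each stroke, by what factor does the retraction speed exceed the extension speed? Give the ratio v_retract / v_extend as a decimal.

v_ret/v_ext ≈ 1.78

Cap-side area A_cap = π/4 × (57.5 mm)² = 2597 mm^2
Rod-side annular area A_ann = π/4 × (57.5² − 38.0²) = 1463 mm^2
For equal Q, v ∝ 1/A, so v_ret/v_ext = A_cap/A_ann.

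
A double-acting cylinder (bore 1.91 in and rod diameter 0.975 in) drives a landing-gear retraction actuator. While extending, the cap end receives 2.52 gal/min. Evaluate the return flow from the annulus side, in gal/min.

Cap-side area A_cap = π/4 × (1.91 in)² = 2.865 in^2
Rod-side annular area A_ann = π/4 × (1.91² − 0.975²) = 2.119 in^2
Piston speed v = Q_in/A_cap; rod-end outflow Q_out = v × A_ann = Q_in × A_ann/A_cap.

Q_out ≈ 1.86 gal/min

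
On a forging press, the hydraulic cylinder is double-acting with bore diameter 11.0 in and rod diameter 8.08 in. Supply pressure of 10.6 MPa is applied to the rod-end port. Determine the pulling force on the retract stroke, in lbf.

Rod-side annular area A_ann = π/4 × (11.0² − 8.08²) = 43.76 in^2
On retraction the pressure acts on the annular area (bore minus rod).
F = P × A_ann

F ≈ 67300 lbf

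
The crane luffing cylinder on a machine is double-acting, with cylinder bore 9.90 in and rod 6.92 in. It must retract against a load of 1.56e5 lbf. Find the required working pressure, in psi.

P ≈ 3960 psi

Rod-side annular area A_ann = π/4 × (9.90² − 6.92²) = 39.37 in^2
Retraction: pressure acts on the annular area.
P = F / A = 1.56e5 lbf / A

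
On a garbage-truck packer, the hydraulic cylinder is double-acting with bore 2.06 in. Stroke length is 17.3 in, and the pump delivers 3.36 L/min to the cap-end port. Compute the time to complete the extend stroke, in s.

Cap-side area A_cap = π/4 × (2.06 in)² = 3.333 in^2
Swept volume V = A × L; t = V / Q = A·L / Q

t ≈ 16.9 s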